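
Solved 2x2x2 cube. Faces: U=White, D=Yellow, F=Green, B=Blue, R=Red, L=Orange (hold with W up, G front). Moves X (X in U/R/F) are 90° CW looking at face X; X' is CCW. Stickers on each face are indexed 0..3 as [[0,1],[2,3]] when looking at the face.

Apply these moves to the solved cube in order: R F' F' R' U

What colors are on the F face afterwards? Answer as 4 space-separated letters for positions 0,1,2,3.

After move 1 (R): R=RRRR U=WGWG F=GYGY D=YBYB B=WBWB
After move 2 (F'): F=YYGG U=WGRR R=BRYR D=OOYB L=OGOW
After move 3 (F'): F=YGYG U=WGBY R=OROR D=GWYB L=OROR
After move 4 (R'): R=RROO U=WWBW F=YGYY D=GGYG B=BBWB
After move 5 (U): U=BWWW F=RRYY R=BBOO B=ORWB L=YGOR
Query: F face = RRYY

Answer: R R Y Y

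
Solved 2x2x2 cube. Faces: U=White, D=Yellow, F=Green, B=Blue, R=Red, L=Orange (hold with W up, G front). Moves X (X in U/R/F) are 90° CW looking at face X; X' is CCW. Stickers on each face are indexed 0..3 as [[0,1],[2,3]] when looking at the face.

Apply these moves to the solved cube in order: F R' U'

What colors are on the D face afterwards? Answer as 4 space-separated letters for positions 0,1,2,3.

Answer: R G Y G

Derivation:
After move 1 (F): F=GGGG U=WWOO R=WRWR D=RRYY L=OYOY
After move 2 (R'): R=RRWW U=WBOB F=GWGO D=RGYG B=YBRB
After move 3 (U'): U=BBWO F=OYGO R=GWWW B=RRRB L=YBOY
Query: D face = RGYG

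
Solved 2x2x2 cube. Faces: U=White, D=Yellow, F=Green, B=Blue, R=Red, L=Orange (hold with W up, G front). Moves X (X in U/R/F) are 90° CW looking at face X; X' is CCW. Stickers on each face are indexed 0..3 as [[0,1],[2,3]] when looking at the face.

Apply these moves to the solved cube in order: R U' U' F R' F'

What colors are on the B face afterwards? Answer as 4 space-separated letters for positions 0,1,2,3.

Answer: B Y O B

Derivation:
After move 1 (R): R=RRRR U=WGWG F=GYGY D=YBYB B=WBWB
After move 2 (U'): U=GGWW F=OOGY R=GYRR B=RRWB L=WBOO
After move 3 (U'): U=GWGW F=WBGY R=OORR B=GYWB L=RROO
After move 4 (F): F=GWYB U=GWOR R=GOWR D=ROYB L=RYOB
After move 5 (R'): R=ORGW U=GWOG F=GWYR D=RWYB B=BYOB
After move 6 (F'): F=WRGY U=GWOG R=WRRW D=YBYB L=RGOO
Query: B face = BYOB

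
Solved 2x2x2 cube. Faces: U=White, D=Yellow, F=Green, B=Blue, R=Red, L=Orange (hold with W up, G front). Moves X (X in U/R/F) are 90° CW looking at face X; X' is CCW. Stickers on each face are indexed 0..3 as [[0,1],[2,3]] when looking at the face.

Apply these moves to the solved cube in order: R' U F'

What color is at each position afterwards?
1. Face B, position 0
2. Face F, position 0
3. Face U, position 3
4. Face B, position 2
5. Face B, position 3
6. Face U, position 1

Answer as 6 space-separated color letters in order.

After move 1 (R'): R=RRRR U=WBWB F=GWGW D=YGYG B=YBYB
After move 2 (U): U=WWBB F=RRGW R=YBRR B=OOYB L=GWOO
After move 3 (F'): F=RWRG U=WWYR R=GBYR D=WOYG L=GBOB
Query 1: B[0] = O
Query 2: F[0] = R
Query 3: U[3] = R
Query 4: B[2] = Y
Query 5: B[3] = B
Query 6: U[1] = W

Answer: O R R Y B W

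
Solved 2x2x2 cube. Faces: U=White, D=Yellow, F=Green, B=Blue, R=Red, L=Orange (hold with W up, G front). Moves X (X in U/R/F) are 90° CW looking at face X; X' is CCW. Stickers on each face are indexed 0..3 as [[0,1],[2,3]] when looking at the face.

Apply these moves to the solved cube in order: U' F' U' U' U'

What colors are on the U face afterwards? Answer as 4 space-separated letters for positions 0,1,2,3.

Answer: G W R W

Derivation:
After move 1 (U'): U=WWWW F=OOGG R=GGRR B=RRBB L=BBOO
After move 2 (F'): F=OGOG U=WWGR R=YGYR D=BOYY L=BWOW
After move 3 (U'): U=WRWG F=BWOG R=OGYR B=YGBB L=RROW
After move 4 (U'): U=RGWW F=RROG R=BWYR B=OGBB L=YGOW
After move 5 (U'): U=GWRW F=YGOG R=RRYR B=BWBB L=OGOW
Query: U face = GWRW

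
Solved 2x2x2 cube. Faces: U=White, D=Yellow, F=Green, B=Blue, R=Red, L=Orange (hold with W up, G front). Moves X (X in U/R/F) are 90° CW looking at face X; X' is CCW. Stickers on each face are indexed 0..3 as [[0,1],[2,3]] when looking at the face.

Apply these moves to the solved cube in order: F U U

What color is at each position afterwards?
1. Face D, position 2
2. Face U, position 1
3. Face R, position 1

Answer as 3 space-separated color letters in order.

After move 1 (F): F=GGGG U=WWOO R=WRWR D=RRYY L=OYOY
After move 2 (U): U=OWOW F=WRGG R=BBWR B=OYBB L=GGOY
After move 3 (U): U=OOWW F=BBGG R=OYWR B=GGBB L=WROY
Query 1: D[2] = Y
Query 2: U[1] = O
Query 3: R[1] = Y

Answer: Y O Y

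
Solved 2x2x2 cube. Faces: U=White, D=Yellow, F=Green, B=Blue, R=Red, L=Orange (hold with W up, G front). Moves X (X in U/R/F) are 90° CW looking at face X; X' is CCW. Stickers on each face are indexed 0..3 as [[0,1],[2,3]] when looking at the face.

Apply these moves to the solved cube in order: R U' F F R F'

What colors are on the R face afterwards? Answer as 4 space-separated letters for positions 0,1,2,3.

Answer: W O W Y

Derivation:
After move 1 (R): R=RRRR U=WGWG F=GYGY D=YBYB B=WBWB
After move 2 (U'): U=GGWW F=OOGY R=GYRR B=RRWB L=WBOO
After move 3 (F): F=GOYO U=GGOB R=WYWR D=RGYB L=WYOB
After move 4 (F): F=YGOO U=GGBY R=OYBR D=WWYB L=WROG
After move 5 (R): R=BORY U=GGBO F=YWOB D=WWYR B=YRGB
After move 6 (F'): F=WBYO U=GGBR R=WOWY D=RGYR L=WOOB
Query: R face = WOWY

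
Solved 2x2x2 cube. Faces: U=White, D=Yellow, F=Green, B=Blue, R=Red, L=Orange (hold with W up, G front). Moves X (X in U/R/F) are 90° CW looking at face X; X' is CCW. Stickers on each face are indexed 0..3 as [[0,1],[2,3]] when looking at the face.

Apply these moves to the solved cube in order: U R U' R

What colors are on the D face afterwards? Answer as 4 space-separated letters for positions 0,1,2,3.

Answer: Y W Y R

Derivation:
After move 1 (U): U=WWWW F=RRGG R=BBRR B=OOBB L=GGOO
After move 2 (R): R=RBRB U=WRWG F=RYGY D=YBYO B=WOWB
After move 3 (U'): U=RGWW F=GGGY R=RYRB B=RBWB L=WOOO
After move 4 (R): R=RRBY U=RGWY F=GBGO D=YWYR B=WBGB
Query: D face = YWYR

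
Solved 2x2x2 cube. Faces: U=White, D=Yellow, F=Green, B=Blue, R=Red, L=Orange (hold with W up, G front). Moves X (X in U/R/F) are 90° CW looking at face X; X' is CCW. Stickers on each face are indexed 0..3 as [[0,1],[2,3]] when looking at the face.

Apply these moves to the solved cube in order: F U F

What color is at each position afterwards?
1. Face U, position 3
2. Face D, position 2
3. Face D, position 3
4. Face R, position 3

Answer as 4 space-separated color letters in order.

Answer: G Y Y R

Derivation:
After move 1 (F): F=GGGG U=WWOO R=WRWR D=RRYY L=OYOY
After move 2 (U): U=OWOW F=WRGG R=BBWR B=OYBB L=GGOY
After move 3 (F): F=GWGR U=OWYG R=OBWR D=WBYY L=GROR
Query 1: U[3] = G
Query 2: D[2] = Y
Query 3: D[3] = Y
Query 4: R[3] = R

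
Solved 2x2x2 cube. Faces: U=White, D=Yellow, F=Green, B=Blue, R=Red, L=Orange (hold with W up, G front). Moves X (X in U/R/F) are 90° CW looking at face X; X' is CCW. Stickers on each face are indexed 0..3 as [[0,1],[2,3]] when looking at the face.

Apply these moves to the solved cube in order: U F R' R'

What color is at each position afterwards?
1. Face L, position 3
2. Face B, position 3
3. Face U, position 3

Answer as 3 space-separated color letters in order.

Answer: Y B Y

Derivation:
After move 1 (U): U=WWWW F=RRGG R=BBRR B=OOBB L=GGOO
After move 2 (F): F=GRGR U=WWOG R=WBWR D=RBYY L=GYOY
After move 3 (R'): R=BRWW U=WBOO F=GWGG D=RRYR B=YOBB
After move 4 (R'): R=RWBW U=WBOY F=GBGO D=RWYG B=RORB
Query 1: L[3] = Y
Query 2: B[3] = B
Query 3: U[3] = Y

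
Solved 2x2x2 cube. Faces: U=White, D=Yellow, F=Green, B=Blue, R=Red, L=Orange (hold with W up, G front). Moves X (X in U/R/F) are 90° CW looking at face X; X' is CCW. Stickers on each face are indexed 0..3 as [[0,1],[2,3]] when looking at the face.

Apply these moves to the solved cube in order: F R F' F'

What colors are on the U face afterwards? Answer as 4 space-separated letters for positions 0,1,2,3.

Answer: W G B R

Derivation:
After move 1 (F): F=GGGG U=WWOO R=WRWR D=RRYY L=OYOY
After move 2 (R): R=WWRR U=WGOG F=GRGY D=RBYB B=OBWB
After move 3 (F'): F=RYGG U=WGWR R=BWRR D=YYYB L=OGOO
After move 4 (F'): F=YGRG U=WGBR R=YWYR D=GOYB L=OROW
Query: U face = WGBR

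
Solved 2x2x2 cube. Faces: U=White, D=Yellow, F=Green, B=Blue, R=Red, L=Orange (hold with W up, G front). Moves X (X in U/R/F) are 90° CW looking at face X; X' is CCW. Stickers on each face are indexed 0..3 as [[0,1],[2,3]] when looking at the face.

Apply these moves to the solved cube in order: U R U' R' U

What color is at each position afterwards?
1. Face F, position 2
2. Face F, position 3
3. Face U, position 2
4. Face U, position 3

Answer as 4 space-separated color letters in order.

After move 1 (U): U=WWWW F=RRGG R=BBRR B=OOBB L=GGOO
After move 2 (R): R=RBRB U=WRWG F=RYGY D=YBYO B=WOWB
After move 3 (U'): U=RGWW F=GGGY R=RYRB B=RBWB L=WOOO
After move 4 (R'): R=YBRR U=RWWR F=GGGW D=YGYY B=OBBB
After move 5 (U): U=WRRW F=YBGW R=OBRR B=WOBB L=GGOO
Query 1: F[2] = G
Query 2: F[3] = W
Query 3: U[2] = R
Query 4: U[3] = W

Answer: G W R W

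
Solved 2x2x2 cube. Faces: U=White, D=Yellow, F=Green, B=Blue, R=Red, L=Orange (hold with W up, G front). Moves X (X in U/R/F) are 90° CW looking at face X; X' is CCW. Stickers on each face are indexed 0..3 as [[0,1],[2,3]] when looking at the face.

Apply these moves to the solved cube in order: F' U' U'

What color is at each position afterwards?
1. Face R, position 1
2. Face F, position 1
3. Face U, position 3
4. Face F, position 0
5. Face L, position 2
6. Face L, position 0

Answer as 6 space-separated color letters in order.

After move 1 (F'): F=GGGG U=WWRR R=YRYR D=OOYY L=OWOW
After move 2 (U'): U=WRWR F=OWGG R=GGYR B=YRBB L=BBOW
After move 3 (U'): U=RRWW F=BBGG R=OWYR B=GGBB L=YROW
Query 1: R[1] = W
Query 2: F[1] = B
Query 3: U[3] = W
Query 4: F[0] = B
Query 5: L[2] = O
Query 6: L[0] = Y

Answer: W B W B O Y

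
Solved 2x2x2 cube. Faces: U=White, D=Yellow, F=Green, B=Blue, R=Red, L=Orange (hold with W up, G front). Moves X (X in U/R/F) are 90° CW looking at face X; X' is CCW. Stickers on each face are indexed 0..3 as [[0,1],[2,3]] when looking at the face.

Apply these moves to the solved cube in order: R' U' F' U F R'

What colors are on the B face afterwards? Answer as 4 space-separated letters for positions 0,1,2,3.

Answer: G W R B

Derivation:
After move 1 (R'): R=RRRR U=WBWB F=GWGW D=YGYG B=YBYB
After move 2 (U'): U=BBWW F=OOGW R=GWRR B=RRYB L=YBOO
After move 3 (F'): F=OWOG U=BBGR R=GWYR D=BOYG L=YWOW
After move 4 (U): U=GBRB F=GWOG R=RRYR B=YWYB L=OWOW
After move 5 (F): F=OGGW U=GBWW R=RRBR D=YRYG L=OBOO
After move 6 (R'): R=RRRB U=GYWY F=OBGW D=YGYW B=GWRB
Query: B face = GWRB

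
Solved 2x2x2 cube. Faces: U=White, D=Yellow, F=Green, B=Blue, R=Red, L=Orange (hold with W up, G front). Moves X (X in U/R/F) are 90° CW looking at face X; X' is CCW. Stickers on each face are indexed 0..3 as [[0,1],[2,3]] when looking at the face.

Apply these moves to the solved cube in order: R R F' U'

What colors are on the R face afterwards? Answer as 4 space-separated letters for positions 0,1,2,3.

Answer: B B Y R

Derivation:
After move 1 (R): R=RRRR U=WGWG F=GYGY D=YBYB B=WBWB
After move 2 (R): R=RRRR U=WYWY F=GBGB D=YWYW B=GBGB
After move 3 (F'): F=BBGG U=WYRR R=WRYR D=OOYW L=OYOW
After move 4 (U'): U=YRWR F=OYGG R=BBYR B=WRGB L=GBOW
Query: R face = BBYR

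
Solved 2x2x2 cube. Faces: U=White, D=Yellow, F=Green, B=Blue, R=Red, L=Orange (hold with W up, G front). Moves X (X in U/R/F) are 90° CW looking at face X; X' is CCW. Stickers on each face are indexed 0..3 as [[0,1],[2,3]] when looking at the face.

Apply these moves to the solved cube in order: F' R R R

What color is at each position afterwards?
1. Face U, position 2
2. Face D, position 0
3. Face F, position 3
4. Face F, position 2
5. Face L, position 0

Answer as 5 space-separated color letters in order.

After move 1 (F'): F=GGGG U=WWRR R=YRYR D=OOYY L=OWOW
After move 2 (R): R=YYRR U=WGRG F=GOGY D=OBYB B=RBWB
After move 3 (R): R=RYRY U=WORY F=GBGB D=OWYR B=GBGB
After move 4 (R): R=RRYY U=WBRB F=GWGR D=OGYG B=YBOB
Query 1: U[2] = R
Query 2: D[0] = O
Query 3: F[3] = R
Query 4: F[2] = G
Query 5: L[0] = O

Answer: R O R G O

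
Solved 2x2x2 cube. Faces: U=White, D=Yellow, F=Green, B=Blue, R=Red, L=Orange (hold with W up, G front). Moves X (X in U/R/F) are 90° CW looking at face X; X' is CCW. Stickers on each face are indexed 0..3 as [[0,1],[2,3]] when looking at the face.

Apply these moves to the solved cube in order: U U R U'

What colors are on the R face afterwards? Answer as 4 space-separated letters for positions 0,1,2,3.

Answer: B Y R O

Derivation:
After move 1 (U): U=WWWW F=RRGG R=BBRR B=OOBB L=GGOO
After move 2 (U): U=WWWW F=BBGG R=OORR B=GGBB L=RROO
After move 3 (R): R=RORO U=WBWG F=BYGY D=YBYG B=WGWB
After move 4 (U'): U=BGWW F=RRGY R=BYRO B=ROWB L=WGOO
Query: R face = BYRO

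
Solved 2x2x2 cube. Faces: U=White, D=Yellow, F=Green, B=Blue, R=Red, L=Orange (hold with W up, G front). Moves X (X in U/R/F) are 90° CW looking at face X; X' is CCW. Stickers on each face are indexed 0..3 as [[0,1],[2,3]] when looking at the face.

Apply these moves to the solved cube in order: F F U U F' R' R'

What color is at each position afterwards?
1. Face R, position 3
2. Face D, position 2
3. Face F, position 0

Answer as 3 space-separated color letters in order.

Answer: W Y B

Derivation:
After move 1 (F): F=GGGG U=WWOO R=WRWR D=RRYY L=OYOY
After move 2 (F): F=GGGG U=WWYY R=OROR D=WWYY L=OROR
After move 3 (U): U=YWYW F=ORGG R=BBOR B=ORBB L=GGOR
After move 4 (U): U=YYWW F=BBGG R=OROR B=GGBB L=OROR
After move 5 (F'): F=BGBG U=YYOO R=WRWR D=RRYY L=OWOW
After move 6 (R'): R=RRWW U=YBOG F=BYBO D=RGYG B=YGRB
After move 7 (R'): R=RWRW U=YROY F=BBBG D=RYYO B=GGGB
Query 1: R[3] = W
Query 2: D[2] = Y
Query 3: F[0] = B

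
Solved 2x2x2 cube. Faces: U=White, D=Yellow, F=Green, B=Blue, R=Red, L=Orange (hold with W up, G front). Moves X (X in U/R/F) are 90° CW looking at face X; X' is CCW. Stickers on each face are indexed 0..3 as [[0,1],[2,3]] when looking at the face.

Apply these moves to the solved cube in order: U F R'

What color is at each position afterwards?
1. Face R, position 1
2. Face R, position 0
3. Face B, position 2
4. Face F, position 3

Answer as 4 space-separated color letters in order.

Answer: R B B G

Derivation:
After move 1 (U): U=WWWW F=RRGG R=BBRR B=OOBB L=GGOO
After move 2 (F): F=GRGR U=WWOG R=WBWR D=RBYY L=GYOY
After move 3 (R'): R=BRWW U=WBOO F=GWGG D=RRYR B=YOBB
Query 1: R[1] = R
Query 2: R[0] = B
Query 3: B[2] = B
Query 4: F[3] = G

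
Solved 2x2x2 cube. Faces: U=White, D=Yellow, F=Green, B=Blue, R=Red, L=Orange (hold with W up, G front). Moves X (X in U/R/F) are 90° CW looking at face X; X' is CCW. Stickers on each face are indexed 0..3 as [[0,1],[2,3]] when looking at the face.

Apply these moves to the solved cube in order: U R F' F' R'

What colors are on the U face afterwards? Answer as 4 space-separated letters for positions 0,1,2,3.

Answer: W W B W

Derivation:
After move 1 (U): U=WWWW F=RRGG R=BBRR B=OOBB L=GGOO
After move 2 (R): R=RBRB U=WRWG F=RYGY D=YBYO B=WOWB
After move 3 (F'): F=YYRG U=WRRR R=BBYB D=GOYO L=GGOW
After move 4 (F'): F=YGYR U=WRBY R=OBGB D=GWYO L=GROR
After move 5 (R'): R=BBOG U=WWBW F=YRYY D=GGYR B=OOWB
Query: U face = WWBW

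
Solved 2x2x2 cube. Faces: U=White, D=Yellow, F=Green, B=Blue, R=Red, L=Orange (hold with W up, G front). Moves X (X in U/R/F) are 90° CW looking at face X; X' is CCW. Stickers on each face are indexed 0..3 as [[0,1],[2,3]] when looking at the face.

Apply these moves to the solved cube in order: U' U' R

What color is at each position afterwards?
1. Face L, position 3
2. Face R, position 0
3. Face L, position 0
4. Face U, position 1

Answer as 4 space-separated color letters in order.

After move 1 (U'): U=WWWW F=OOGG R=GGRR B=RRBB L=BBOO
After move 2 (U'): U=WWWW F=BBGG R=OORR B=GGBB L=RROO
After move 3 (R): R=RORO U=WBWG F=BYGY D=YBYG B=WGWB
Query 1: L[3] = O
Query 2: R[0] = R
Query 3: L[0] = R
Query 4: U[1] = B

Answer: O R R B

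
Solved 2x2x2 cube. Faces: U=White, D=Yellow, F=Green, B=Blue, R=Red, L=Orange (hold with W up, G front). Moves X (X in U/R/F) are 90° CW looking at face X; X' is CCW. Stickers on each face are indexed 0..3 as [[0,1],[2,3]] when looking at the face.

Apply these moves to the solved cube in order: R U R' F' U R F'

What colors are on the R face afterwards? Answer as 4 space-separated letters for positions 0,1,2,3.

After move 1 (R): R=RRRR U=WGWG F=GYGY D=YBYB B=WBWB
After move 2 (U): U=WWGG F=RRGY R=WBRR B=OOWB L=GYOO
After move 3 (R'): R=BRWR U=WWGO F=RWGG D=YRYY B=BOBB
After move 4 (F'): F=WGRG U=WWBW R=RRYR D=YOYY L=GOOG
After move 5 (U): U=BWWW F=RRRG R=BOYR B=GOBB L=WGOG
After move 6 (R): R=YBRO U=BRWG F=RORY D=YBYG B=WOWB
After move 7 (F'): F=OYRR U=BRYR R=BBYO D=GGYG L=WGOW
Query: R face = BBYO

Answer: B B Y O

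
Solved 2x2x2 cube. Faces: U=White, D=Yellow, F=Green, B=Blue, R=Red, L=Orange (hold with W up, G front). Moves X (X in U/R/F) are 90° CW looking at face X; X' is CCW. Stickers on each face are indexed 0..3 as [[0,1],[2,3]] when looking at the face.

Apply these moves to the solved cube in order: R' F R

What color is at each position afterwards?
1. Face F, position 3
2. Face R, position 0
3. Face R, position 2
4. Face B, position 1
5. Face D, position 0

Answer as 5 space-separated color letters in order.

After move 1 (R'): R=RRRR U=WBWB F=GWGW D=YGYG B=YBYB
After move 2 (F): F=GGWW U=WBOO R=WRBR D=RRYG L=OYOG
After move 3 (R): R=BWRR U=WGOW F=GRWG D=RYYY B=OBBB
Query 1: F[3] = G
Query 2: R[0] = B
Query 3: R[2] = R
Query 4: B[1] = B
Query 5: D[0] = R

Answer: G B R B R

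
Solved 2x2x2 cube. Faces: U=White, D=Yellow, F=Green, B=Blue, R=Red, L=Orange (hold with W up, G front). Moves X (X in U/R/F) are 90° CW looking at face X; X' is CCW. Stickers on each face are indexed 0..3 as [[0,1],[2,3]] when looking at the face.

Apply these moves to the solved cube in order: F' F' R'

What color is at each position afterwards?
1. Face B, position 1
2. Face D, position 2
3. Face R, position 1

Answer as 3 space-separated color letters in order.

After move 1 (F'): F=GGGG U=WWRR R=YRYR D=OOYY L=OWOW
After move 2 (F'): F=GGGG U=WWYY R=OROR D=WWYY L=OROR
After move 3 (R'): R=RROO U=WBYB F=GWGY D=WGYG B=YBWB
Query 1: B[1] = B
Query 2: D[2] = Y
Query 3: R[1] = R

Answer: B Y R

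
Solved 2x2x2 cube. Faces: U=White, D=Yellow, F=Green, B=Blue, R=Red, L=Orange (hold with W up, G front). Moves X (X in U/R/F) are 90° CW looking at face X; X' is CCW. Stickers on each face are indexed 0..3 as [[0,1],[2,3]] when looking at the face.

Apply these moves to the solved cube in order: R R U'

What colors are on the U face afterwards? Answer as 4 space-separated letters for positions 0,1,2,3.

After move 1 (R): R=RRRR U=WGWG F=GYGY D=YBYB B=WBWB
After move 2 (R): R=RRRR U=WYWY F=GBGB D=YWYW B=GBGB
After move 3 (U'): U=YYWW F=OOGB R=GBRR B=RRGB L=GBOO
Query: U face = YYWW

Answer: Y Y W W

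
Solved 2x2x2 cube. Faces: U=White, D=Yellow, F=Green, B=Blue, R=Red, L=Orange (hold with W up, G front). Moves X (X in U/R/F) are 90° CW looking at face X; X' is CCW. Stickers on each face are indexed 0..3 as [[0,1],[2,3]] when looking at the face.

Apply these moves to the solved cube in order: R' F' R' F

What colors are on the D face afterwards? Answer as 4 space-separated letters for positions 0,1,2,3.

Answer: G R Y G

Derivation:
After move 1 (R'): R=RRRR U=WBWB F=GWGW D=YGYG B=YBYB
After move 2 (F'): F=WWGG U=WBRR R=GRYR D=OOYG L=OBOW
After move 3 (R'): R=RRGY U=WYRY F=WBGR D=OWYG B=GBOB
After move 4 (F): F=GWRB U=WYWB R=RRYY D=GRYG L=OOOW
Query: D face = GRYG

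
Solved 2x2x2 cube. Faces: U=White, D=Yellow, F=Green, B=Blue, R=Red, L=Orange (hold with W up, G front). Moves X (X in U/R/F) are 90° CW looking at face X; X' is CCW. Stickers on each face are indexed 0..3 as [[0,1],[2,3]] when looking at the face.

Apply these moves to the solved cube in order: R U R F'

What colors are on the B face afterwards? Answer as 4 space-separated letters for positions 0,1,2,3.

Answer: G O W B

Derivation:
After move 1 (R): R=RRRR U=WGWG F=GYGY D=YBYB B=WBWB
After move 2 (U): U=WWGG F=RRGY R=WBRR B=OOWB L=GYOO
After move 3 (R): R=RWRB U=WRGY F=RBGB D=YWYO B=GOWB
After move 4 (F'): F=BBRG U=WRRR R=WWYB D=YOYO L=GYOG
Query: B face = GOWB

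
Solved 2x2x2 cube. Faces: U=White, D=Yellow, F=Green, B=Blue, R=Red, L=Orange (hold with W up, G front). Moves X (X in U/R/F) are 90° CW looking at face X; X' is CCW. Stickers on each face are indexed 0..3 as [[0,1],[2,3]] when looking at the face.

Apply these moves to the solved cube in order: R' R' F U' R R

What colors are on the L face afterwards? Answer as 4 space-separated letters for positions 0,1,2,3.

Answer: G B O W

Derivation:
After move 1 (R'): R=RRRR U=WBWB F=GWGW D=YGYG B=YBYB
After move 2 (R'): R=RRRR U=WYWY F=GBGB D=YWYW B=GBGB
After move 3 (F): F=GGBB U=WYOO R=WRYR D=RRYW L=OYOW
After move 4 (U'): U=YOWO F=OYBB R=GGYR B=WRGB L=GBOW
After move 5 (R): R=YGRG U=YYWB F=ORBW D=RGYW B=OROB
After move 6 (R): R=RYGG U=YRWW F=OGBW D=ROYO B=BRYB
Query: L face = GBOW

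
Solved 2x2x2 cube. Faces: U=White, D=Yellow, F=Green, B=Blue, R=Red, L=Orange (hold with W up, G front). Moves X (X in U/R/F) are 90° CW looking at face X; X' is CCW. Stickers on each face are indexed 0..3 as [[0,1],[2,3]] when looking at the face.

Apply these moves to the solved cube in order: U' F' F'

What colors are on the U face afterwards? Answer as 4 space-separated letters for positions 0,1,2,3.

After move 1 (U'): U=WWWW F=OOGG R=GGRR B=RRBB L=BBOO
After move 2 (F'): F=OGOG U=WWGR R=YGYR D=BOYY L=BWOW
After move 3 (F'): F=GGOO U=WWYY R=OGBR D=WWYY L=BROG
Query: U face = WWYY

Answer: W W Y Y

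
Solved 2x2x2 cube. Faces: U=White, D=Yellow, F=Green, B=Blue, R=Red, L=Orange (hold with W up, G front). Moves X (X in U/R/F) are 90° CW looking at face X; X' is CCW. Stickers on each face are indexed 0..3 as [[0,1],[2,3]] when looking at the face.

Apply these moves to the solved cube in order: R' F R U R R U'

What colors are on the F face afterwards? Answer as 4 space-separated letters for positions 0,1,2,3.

Answer: G R W O

Derivation:
After move 1 (R'): R=RRRR U=WBWB F=GWGW D=YGYG B=YBYB
After move 2 (F): F=GGWW U=WBOO R=WRBR D=RRYG L=OYOG
After move 3 (R): R=BWRR U=WGOW F=GRWG D=RYYY B=OBBB
After move 4 (U): U=OWWG F=BWWG R=OBRR B=OYBB L=GROG
After move 5 (R): R=RORB U=OWWG F=BYWY D=RBYO B=GYWB
After move 6 (R): R=RRBO U=OYWY F=BBWO D=RWYG B=GYWB
After move 7 (U'): U=YYOW F=GRWO R=BBBO B=RRWB L=GYOG
Query: F face = GRWO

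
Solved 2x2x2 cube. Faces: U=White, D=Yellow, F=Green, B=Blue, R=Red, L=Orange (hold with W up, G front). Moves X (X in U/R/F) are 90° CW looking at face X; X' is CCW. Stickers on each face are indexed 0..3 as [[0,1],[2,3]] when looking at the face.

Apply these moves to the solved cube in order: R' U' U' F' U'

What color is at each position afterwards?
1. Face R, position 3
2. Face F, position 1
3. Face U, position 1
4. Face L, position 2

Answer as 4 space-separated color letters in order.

Answer: R W R O

Derivation:
After move 1 (R'): R=RRRR U=WBWB F=GWGW D=YGYG B=YBYB
After move 2 (U'): U=BBWW F=OOGW R=GWRR B=RRYB L=YBOO
After move 3 (U'): U=BWBW F=YBGW R=OORR B=GWYB L=RROO
After move 4 (F'): F=BWYG U=BWOR R=GOYR D=ROYG L=RWOB
After move 5 (U'): U=WRBO F=RWYG R=BWYR B=GOYB L=GWOB
Query 1: R[3] = R
Query 2: F[1] = W
Query 3: U[1] = R
Query 4: L[2] = O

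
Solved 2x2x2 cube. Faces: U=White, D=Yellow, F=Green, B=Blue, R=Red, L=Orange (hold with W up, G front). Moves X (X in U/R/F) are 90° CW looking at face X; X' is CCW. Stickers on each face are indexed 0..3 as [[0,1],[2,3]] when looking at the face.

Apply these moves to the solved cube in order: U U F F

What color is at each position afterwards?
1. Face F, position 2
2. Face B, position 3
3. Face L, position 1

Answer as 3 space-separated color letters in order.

After move 1 (U): U=WWWW F=RRGG R=BBRR B=OOBB L=GGOO
After move 2 (U): U=WWWW F=BBGG R=OORR B=GGBB L=RROO
After move 3 (F): F=GBGB U=WWOR R=WOWR D=ROYY L=RYOY
After move 4 (F): F=GGBB U=WWYY R=OORR D=WWYY L=RROO
Query 1: F[2] = B
Query 2: B[3] = B
Query 3: L[1] = R

Answer: B B R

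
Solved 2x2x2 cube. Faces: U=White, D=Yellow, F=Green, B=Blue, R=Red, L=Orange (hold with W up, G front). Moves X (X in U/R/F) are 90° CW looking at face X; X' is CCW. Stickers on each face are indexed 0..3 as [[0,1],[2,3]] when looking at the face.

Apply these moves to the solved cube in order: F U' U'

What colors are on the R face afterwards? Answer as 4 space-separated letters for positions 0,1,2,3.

After move 1 (F): F=GGGG U=WWOO R=WRWR D=RRYY L=OYOY
After move 2 (U'): U=WOWO F=OYGG R=GGWR B=WRBB L=BBOY
After move 3 (U'): U=OOWW F=BBGG R=OYWR B=GGBB L=WROY
Query: R face = OYWR

Answer: O Y W R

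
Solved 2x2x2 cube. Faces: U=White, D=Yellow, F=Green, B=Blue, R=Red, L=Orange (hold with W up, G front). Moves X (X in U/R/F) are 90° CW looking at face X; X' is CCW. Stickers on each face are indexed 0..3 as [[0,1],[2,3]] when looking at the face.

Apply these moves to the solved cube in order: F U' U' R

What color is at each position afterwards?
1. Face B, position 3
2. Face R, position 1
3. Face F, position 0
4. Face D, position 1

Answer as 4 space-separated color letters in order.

Answer: B O B B

Derivation:
After move 1 (F): F=GGGG U=WWOO R=WRWR D=RRYY L=OYOY
After move 2 (U'): U=WOWO F=OYGG R=GGWR B=WRBB L=BBOY
After move 3 (U'): U=OOWW F=BBGG R=OYWR B=GGBB L=WROY
After move 4 (R): R=WORY U=OBWG F=BRGY D=RBYG B=WGOB
Query 1: B[3] = B
Query 2: R[1] = O
Query 3: F[0] = B
Query 4: D[1] = B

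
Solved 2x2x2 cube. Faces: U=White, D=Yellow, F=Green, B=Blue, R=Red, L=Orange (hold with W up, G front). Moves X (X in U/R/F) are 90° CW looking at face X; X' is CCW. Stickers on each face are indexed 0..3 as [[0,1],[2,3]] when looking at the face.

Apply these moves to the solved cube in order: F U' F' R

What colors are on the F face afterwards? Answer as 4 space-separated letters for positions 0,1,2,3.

After move 1 (F): F=GGGG U=WWOO R=WRWR D=RRYY L=OYOY
After move 2 (U'): U=WOWO F=OYGG R=GGWR B=WRBB L=BBOY
After move 3 (F'): F=YGOG U=WOGW R=RGRR D=BYYY L=BOOW
After move 4 (R): R=RRRG U=WGGG F=YYOY D=BBYW B=WROB
Query: F face = YYOY

Answer: Y Y O Y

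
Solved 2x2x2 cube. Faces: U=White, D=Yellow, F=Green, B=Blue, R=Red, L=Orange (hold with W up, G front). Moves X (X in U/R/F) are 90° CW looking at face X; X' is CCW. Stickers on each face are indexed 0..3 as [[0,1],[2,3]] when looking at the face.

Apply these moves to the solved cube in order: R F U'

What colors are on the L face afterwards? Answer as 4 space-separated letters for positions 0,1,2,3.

Answer: W B O B

Derivation:
After move 1 (R): R=RRRR U=WGWG F=GYGY D=YBYB B=WBWB
After move 2 (F): F=GGYY U=WGOO R=WRGR D=RRYB L=OYOB
After move 3 (U'): U=GOWO F=OYYY R=GGGR B=WRWB L=WBOB
Query: L face = WBOB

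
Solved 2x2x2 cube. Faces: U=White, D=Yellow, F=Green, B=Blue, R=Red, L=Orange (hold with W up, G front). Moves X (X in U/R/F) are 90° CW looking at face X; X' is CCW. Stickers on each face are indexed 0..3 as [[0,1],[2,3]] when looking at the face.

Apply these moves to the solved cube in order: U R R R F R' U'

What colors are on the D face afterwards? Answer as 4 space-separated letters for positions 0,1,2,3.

After move 1 (U): U=WWWW F=RRGG R=BBRR B=OOBB L=GGOO
After move 2 (R): R=RBRB U=WRWG F=RYGY D=YBYO B=WOWB
After move 3 (R): R=RRBB U=WYWY F=RBGO D=YWYW B=GORB
After move 4 (R): R=BRBR U=WBWO F=RWGW D=YRYG B=YOYB
After move 5 (F): F=GRWW U=WBOG R=WROR D=BBYG L=GYOR
After move 6 (R'): R=RRWO U=WYOY F=GBWG D=BRYW B=GOBB
After move 7 (U'): U=YYWO F=GYWG R=GBWO B=RRBB L=GOOR
Query: D face = BRYW

Answer: B R Y W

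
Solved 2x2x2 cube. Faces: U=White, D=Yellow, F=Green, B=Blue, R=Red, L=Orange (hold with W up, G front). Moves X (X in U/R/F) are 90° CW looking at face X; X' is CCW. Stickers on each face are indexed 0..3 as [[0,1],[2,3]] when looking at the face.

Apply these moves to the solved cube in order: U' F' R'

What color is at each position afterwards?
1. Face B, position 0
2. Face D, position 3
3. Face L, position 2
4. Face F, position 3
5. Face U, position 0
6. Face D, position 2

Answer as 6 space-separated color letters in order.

Answer: Y G O R W Y

Derivation:
After move 1 (U'): U=WWWW F=OOGG R=GGRR B=RRBB L=BBOO
After move 2 (F'): F=OGOG U=WWGR R=YGYR D=BOYY L=BWOW
After move 3 (R'): R=GRYY U=WBGR F=OWOR D=BGYG B=YROB
Query 1: B[0] = Y
Query 2: D[3] = G
Query 3: L[2] = O
Query 4: F[3] = R
Query 5: U[0] = W
Query 6: D[2] = Y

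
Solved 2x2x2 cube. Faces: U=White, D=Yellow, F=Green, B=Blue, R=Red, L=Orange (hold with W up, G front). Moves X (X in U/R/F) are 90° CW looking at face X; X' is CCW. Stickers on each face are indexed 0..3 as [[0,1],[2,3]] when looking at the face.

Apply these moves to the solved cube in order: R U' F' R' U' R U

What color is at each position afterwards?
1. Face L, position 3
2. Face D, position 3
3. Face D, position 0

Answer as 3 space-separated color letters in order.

Answer: W Y B

Derivation:
After move 1 (R): R=RRRR U=WGWG F=GYGY D=YBYB B=WBWB
After move 2 (U'): U=GGWW F=OOGY R=GYRR B=RRWB L=WBOO
After move 3 (F'): F=OYOG U=GGGR R=BYYR D=BOYB L=WWOW
After move 4 (R'): R=YRBY U=GWGR F=OGOR D=BYYG B=BROB
After move 5 (U'): U=WRGG F=WWOR R=OGBY B=YROB L=BROW
After move 6 (R): R=BOYG U=WWGR F=WYOG D=BOYY B=GRRB
After move 7 (U): U=GWRW F=BOOG R=GRYG B=BRRB L=WYOW
Query 1: L[3] = W
Query 2: D[3] = Y
Query 3: D[0] = B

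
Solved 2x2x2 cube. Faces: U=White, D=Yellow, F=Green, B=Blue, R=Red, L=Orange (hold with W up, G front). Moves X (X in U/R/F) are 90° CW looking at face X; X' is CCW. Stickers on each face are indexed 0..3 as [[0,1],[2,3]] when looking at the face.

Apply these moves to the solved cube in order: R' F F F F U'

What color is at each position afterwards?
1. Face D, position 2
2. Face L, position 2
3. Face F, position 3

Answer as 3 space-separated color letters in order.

After move 1 (R'): R=RRRR U=WBWB F=GWGW D=YGYG B=YBYB
After move 2 (F): F=GGWW U=WBOO R=WRBR D=RRYG L=OYOG
After move 3 (F): F=WGWG U=WBGY R=OROR D=BWYG L=OROR
After move 4 (F): F=WWGG U=WBRR R=GRYR D=OOYG L=OBOW
After move 5 (F): F=GWGW U=WBWB R=RRRR D=YGYG L=OOOO
After move 6 (U'): U=BBWW F=OOGW R=GWRR B=RRYB L=YBOO
Query 1: D[2] = Y
Query 2: L[2] = O
Query 3: F[3] = W

Answer: Y O W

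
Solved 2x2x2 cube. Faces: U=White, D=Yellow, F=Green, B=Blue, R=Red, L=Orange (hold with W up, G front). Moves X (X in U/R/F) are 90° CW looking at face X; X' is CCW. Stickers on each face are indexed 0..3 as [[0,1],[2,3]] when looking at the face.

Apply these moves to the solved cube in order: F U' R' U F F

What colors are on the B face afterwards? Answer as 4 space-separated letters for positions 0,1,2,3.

Answer: B B R B

Derivation:
After move 1 (F): F=GGGG U=WWOO R=WRWR D=RRYY L=OYOY
After move 2 (U'): U=WOWO F=OYGG R=GGWR B=WRBB L=BBOY
After move 3 (R'): R=GRGW U=WBWW F=OOGO D=RYYG B=YRRB
After move 4 (U): U=WWWB F=GRGO R=YRGW B=BBRB L=OOOY
After move 5 (F): F=GGOR U=WWYO R=WRBW D=GYYG L=OROY
After move 6 (F): F=OGRG U=WWYR R=YROW D=BWYG L=OGOY
Query: B face = BBRB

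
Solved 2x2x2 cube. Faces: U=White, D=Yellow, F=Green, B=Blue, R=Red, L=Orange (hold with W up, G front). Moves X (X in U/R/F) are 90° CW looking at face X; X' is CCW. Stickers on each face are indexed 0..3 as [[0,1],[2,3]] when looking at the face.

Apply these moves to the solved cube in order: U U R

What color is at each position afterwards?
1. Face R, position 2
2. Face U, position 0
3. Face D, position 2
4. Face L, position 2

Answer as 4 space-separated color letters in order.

Answer: R W Y O

Derivation:
After move 1 (U): U=WWWW F=RRGG R=BBRR B=OOBB L=GGOO
After move 2 (U): U=WWWW F=BBGG R=OORR B=GGBB L=RROO
After move 3 (R): R=RORO U=WBWG F=BYGY D=YBYG B=WGWB
Query 1: R[2] = R
Query 2: U[0] = W
Query 3: D[2] = Y
Query 4: L[2] = O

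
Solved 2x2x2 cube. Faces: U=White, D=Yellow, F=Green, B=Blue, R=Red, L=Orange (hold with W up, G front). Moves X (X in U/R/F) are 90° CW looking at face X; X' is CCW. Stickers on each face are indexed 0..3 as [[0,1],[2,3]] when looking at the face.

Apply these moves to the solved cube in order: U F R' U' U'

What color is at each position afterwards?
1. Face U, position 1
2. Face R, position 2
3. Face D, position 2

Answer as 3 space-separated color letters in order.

After move 1 (U): U=WWWW F=RRGG R=BBRR B=OOBB L=GGOO
After move 2 (F): F=GRGR U=WWOG R=WBWR D=RBYY L=GYOY
After move 3 (R'): R=BRWW U=WBOO F=GWGG D=RRYR B=YOBB
After move 4 (U'): U=BOWO F=GYGG R=GWWW B=BRBB L=YOOY
After move 5 (U'): U=OOBW F=YOGG R=GYWW B=GWBB L=BROY
Query 1: U[1] = O
Query 2: R[2] = W
Query 3: D[2] = Y

Answer: O W Y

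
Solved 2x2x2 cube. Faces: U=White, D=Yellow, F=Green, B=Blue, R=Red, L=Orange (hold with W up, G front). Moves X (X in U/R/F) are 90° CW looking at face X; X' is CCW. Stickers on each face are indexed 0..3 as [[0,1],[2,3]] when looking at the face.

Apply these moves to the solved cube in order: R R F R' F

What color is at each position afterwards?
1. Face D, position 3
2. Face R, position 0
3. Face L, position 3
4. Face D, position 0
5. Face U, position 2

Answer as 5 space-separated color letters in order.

Answer: B O G W W

Derivation:
After move 1 (R): R=RRRR U=WGWG F=GYGY D=YBYB B=WBWB
After move 2 (R): R=RRRR U=WYWY F=GBGB D=YWYW B=GBGB
After move 3 (F): F=GGBB U=WYOO R=WRYR D=RRYW L=OYOW
After move 4 (R'): R=RRWY U=WGOG F=GYBO D=RGYB B=WBRB
After move 5 (F): F=BGOY U=WGWY R=ORGY D=WRYB L=OROG
Query 1: D[3] = B
Query 2: R[0] = O
Query 3: L[3] = G
Query 4: D[0] = W
Query 5: U[2] = W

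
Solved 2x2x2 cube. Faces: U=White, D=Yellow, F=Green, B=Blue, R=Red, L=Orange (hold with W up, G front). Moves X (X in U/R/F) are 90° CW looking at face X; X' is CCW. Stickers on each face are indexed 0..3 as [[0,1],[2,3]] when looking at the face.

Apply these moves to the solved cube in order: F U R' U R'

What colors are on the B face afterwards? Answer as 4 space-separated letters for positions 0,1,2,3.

After move 1 (F): F=GGGG U=WWOO R=WRWR D=RRYY L=OYOY
After move 2 (U): U=OWOW F=WRGG R=BBWR B=OYBB L=GGOY
After move 3 (R'): R=BRBW U=OBOO F=WWGW D=RRYG B=YYRB
After move 4 (U): U=OOOB F=BRGW R=YYBW B=GGRB L=WWOY
After move 5 (R'): R=YWYB U=OROG F=BOGB D=RRYW B=GGRB
Query: B face = GGRB

Answer: G G R B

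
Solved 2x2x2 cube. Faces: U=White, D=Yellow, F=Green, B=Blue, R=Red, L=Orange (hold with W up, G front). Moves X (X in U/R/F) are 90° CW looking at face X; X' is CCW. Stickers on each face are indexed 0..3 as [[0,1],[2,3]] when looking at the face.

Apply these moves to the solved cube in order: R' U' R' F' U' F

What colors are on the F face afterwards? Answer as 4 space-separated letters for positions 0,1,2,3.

Answer: O Y G R

Derivation:
After move 1 (R'): R=RRRR U=WBWB F=GWGW D=YGYG B=YBYB
After move 2 (U'): U=BBWW F=OOGW R=GWRR B=RRYB L=YBOO
After move 3 (R'): R=WRGR U=BYWR F=OBGW D=YOYW B=GRGB
After move 4 (F'): F=BWOG U=BYWG R=ORYR D=BOYW L=YROW
After move 5 (U'): U=YGBW F=YROG R=BWYR B=ORGB L=GROW
After move 6 (F): F=OYGR U=YGWR R=BWWR D=YBYW L=GBOO
Query: F face = OYGR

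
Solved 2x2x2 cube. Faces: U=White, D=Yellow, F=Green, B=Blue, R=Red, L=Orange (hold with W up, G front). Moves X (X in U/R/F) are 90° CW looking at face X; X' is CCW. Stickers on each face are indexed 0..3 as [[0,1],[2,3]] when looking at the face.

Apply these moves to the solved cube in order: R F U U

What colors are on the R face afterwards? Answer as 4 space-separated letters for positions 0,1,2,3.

Answer: O Y G R

Derivation:
After move 1 (R): R=RRRR U=WGWG F=GYGY D=YBYB B=WBWB
After move 2 (F): F=GGYY U=WGOO R=WRGR D=RRYB L=OYOB
After move 3 (U): U=OWOG F=WRYY R=WBGR B=OYWB L=GGOB
After move 4 (U): U=OOGW F=WBYY R=OYGR B=GGWB L=WROB
Query: R face = OYGR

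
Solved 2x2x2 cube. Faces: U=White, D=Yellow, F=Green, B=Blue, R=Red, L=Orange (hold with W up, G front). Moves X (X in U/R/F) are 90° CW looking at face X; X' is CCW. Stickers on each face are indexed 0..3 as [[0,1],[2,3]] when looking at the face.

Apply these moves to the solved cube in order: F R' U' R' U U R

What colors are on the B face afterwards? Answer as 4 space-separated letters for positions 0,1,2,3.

Answer: B B W B

Derivation:
After move 1 (F): F=GGGG U=WWOO R=WRWR D=RRYY L=OYOY
After move 2 (R'): R=RRWW U=WBOB F=GWGO D=RGYG B=YBRB
After move 3 (U'): U=BBWO F=OYGO R=GWWW B=RRRB L=YBOY
After move 4 (R'): R=WWGW U=BRWR F=OBGO D=RYYO B=GRGB
After move 5 (U): U=WBRR F=WWGO R=GRGW B=YBGB L=OBOY
After move 6 (U): U=RWRB F=GRGO R=YBGW B=OBGB L=WWOY
After move 7 (R): R=GYWB U=RRRO F=GYGO D=RGYO B=BBWB
Query: B face = BBWB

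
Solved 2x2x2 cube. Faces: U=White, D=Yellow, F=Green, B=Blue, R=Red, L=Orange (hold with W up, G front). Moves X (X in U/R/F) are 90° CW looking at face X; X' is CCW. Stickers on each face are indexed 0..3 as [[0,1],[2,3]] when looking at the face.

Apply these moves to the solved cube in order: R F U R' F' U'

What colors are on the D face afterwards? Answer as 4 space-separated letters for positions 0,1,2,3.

Answer: G B Y Y

Derivation:
After move 1 (R): R=RRRR U=WGWG F=GYGY D=YBYB B=WBWB
After move 2 (F): F=GGYY U=WGOO R=WRGR D=RRYB L=OYOB
After move 3 (U): U=OWOG F=WRYY R=WBGR B=OYWB L=GGOB
After move 4 (R'): R=BRWG U=OWOO F=WWYG D=RRYY B=BYRB
After move 5 (F'): F=WGWY U=OWBW R=RRRG D=GBYY L=GOOO
After move 6 (U'): U=WWOB F=GOWY R=WGRG B=RRRB L=BYOO
Query: D face = GBYY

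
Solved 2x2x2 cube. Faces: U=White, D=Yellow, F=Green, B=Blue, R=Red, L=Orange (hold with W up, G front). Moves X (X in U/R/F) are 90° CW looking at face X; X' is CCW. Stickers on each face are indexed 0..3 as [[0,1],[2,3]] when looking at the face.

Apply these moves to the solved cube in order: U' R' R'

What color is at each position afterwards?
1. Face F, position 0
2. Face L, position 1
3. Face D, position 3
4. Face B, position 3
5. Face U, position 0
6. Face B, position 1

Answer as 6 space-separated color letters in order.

Answer: O B W B W R

Derivation:
After move 1 (U'): U=WWWW F=OOGG R=GGRR B=RRBB L=BBOO
After move 2 (R'): R=GRGR U=WBWR F=OWGW D=YOYG B=YRYB
After move 3 (R'): R=RRGG U=WYWY F=OBGR D=YWYW B=GROB
Query 1: F[0] = O
Query 2: L[1] = B
Query 3: D[3] = W
Query 4: B[3] = B
Query 5: U[0] = W
Query 6: B[1] = R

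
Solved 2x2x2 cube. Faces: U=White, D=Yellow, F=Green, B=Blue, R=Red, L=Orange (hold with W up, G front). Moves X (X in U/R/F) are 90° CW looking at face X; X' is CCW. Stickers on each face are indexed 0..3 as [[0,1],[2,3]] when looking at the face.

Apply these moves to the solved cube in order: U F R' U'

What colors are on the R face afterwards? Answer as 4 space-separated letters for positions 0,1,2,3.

Answer: G W W W

Derivation:
After move 1 (U): U=WWWW F=RRGG R=BBRR B=OOBB L=GGOO
After move 2 (F): F=GRGR U=WWOG R=WBWR D=RBYY L=GYOY
After move 3 (R'): R=BRWW U=WBOO F=GWGG D=RRYR B=YOBB
After move 4 (U'): U=BOWO F=GYGG R=GWWW B=BRBB L=YOOY
Query: R face = GWWW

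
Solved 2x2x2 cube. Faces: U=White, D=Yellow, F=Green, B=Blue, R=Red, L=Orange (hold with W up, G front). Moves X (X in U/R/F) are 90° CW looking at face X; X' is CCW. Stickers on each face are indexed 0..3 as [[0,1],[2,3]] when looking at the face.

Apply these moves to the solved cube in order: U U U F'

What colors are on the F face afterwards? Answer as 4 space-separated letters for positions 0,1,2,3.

Answer: O G O G

Derivation:
After move 1 (U): U=WWWW F=RRGG R=BBRR B=OOBB L=GGOO
After move 2 (U): U=WWWW F=BBGG R=OORR B=GGBB L=RROO
After move 3 (U): U=WWWW F=OOGG R=GGRR B=RRBB L=BBOO
After move 4 (F'): F=OGOG U=WWGR R=YGYR D=BOYY L=BWOW
Query: F face = OGOG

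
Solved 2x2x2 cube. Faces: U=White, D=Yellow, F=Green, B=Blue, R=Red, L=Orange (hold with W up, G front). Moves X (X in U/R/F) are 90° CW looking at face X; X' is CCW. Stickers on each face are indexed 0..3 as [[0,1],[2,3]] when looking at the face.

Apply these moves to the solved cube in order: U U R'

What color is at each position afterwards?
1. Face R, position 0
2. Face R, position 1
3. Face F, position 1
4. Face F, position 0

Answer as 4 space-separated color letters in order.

After move 1 (U): U=WWWW F=RRGG R=BBRR B=OOBB L=GGOO
After move 2 (U): U=WWWW F=BBGG R=OORR B=GGBB L=RROO
After move 3 (R'): R=OROR U=WBWG F=BWGW D=YBYG B=YGYB
Query 1: R[0] = O
Query 2: R[1] = R
Query 3: F[1] = W
Query 4: F[0] = B

Answer: O R W B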